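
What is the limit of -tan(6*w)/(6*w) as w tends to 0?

-1

Substitution gives 0/0.
Since tan(u)/u → 1 as u → 0, tan(6w)/(6w) → 1 and the limit is 6/(-6) = -1.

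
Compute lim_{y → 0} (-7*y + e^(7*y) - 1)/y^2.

Direct substitution gives 0/0.
Apply L'Hôpital: lim (7*e^(7*y) - 7)/(2*y), still 0/0.
After 2 applications of L'Hôpital's rule the quotient is (49*e^(7*y))/(2); substituting y = 0 gives 49/2.

49/2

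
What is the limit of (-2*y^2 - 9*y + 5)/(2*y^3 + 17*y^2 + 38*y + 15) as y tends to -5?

At y = -5 both the top and bottom vanish — a removable singularity. Factoring out (y + 5) from each leaves (1 - 2*y)/(2*y^2 + 7*y + 3), which at y = -5 equals 11/18.

11/18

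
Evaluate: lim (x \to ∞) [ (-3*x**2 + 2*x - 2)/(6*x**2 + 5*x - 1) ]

Numerator and denominator both have degree 2.
Dividing every term by x^2, all lower-order terms vanish and the limit is the ratio of leading coefficients, -3/(6) = -1/2.

-1/2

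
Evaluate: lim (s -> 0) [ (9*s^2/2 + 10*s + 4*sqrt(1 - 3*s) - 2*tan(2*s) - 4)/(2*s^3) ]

Substitution gives 0/0; apply L'Hôpital's rule 3 times.
After differentiating numerator and denominator 3 times the quotient is (-64*tan(2*s)^2/cos(2*s)^2 - 32/cos(2*s)^4 - 81/(2*(1 - 3*s)^(5/2)))/(12); at s = 0 this is -145/24.

-145/24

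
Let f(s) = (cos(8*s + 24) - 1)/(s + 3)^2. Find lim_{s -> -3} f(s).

Direct substitution gives 0/0.
Apply L'Hôpital: lim (-8*sin(8*s + 24))/(2*s + 6), still 0/0.
After 2 applications of L'Hôpital's rule the quotient is (-64*cos(8*s + 24))/(2); substituting s = -3 gives -32.

-32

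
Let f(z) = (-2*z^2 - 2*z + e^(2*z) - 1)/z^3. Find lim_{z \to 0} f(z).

4/3

Direct substitution gives 0/0.
Apply L'Hôpital: lim (-4*z + 2*e^(2*z) - 2)/(3*z^2), still 0/0.
Apply L'Hôpital: lim (4*e^(2*z) - 4)/(6*z), still 0/0.
After 3 applications of L'Hôpital's rule the quotient is (8*e^(2*z))/(6); substituting z = 0 gives 4/3.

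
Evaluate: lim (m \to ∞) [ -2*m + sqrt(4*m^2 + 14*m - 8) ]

7/2

An ∞ − ∞ form. Rationalising with the conjugate, the difference becomes (14m - 8) / (√(4*m^2 + 14*m - 8) + 2m).
For large m the denominator behaves like 2·2m, so the quotient tends to 14/4 = 7/2.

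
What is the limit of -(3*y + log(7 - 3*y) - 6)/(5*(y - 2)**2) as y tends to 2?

Direct substitution gives 0/0.
Apply L'Hôpital: lim (3 - 3/(7 - 3*y))/(20 - 10*y), still 0/0.
After 2 applications of L'Hôpital's rule the quotient is (-9/(7 - 3*y)^2)/(-10); substituting y = 2 gives 9/10.

9/10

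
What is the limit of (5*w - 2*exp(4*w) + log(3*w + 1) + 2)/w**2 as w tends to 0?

Substitution gives 0/0; apply L'Hôpital's rule 2 times.
After differentiating numerator and denominator 2 times the quotient is (-32*e^(4*w) - 9/(3*w + 1)^2)/(2); at w = 0 this is -41/2.

-41/2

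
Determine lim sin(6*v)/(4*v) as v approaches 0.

Substitution gives 0/0.
Write it as (6/4)·sin(6v)/(6v); since sin(u)/u → 1, the limit is 3/2.

3/2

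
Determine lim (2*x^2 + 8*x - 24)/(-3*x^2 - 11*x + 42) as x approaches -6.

-16/25

Since x = -6 makes numerator and denominator zero, (x + 6) divides both.
Cancelling it gives (2*x - 4)/(7 - 3*x); now plug in x = -6 to get -16/25.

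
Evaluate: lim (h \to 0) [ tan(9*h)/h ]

9

Substitution gives 0/0.
Since tan(u)/u → 1 as u → 0, tan(9h)/(9h) → 1 and the limit is 9.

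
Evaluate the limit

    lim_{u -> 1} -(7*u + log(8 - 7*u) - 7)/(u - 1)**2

49/2

Direct substitution gives 0/0.
Apply L'Hôpital: lim (7 - 7/(8 - 7*u))/(2 - 2*u), still 0/0.
After 2 applications of L'Hôpital's rule the quotient is (-49/(8 - 7*u)^2)/(-2); substituting u = 1 gives 49/2.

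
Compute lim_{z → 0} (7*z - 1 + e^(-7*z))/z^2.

49/2

Direct substitution gives 0/0.
Apply L'Hôpital: lim (7 - 7*e^(-7*z))/(2*z), still 0/0.
After 2 applications of L'Hôpital's rule the quotient is (49*e^(-7*z))/(2); substituting z = 0 gives 49/2.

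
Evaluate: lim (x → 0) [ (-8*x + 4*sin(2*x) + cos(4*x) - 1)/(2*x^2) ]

-4

Substitution gives 0/0; apply L'Hôpital's rule 2 times.
After differentiating numerator and denominator 2 times the quotient is (-16*sin(2*x) - 16*cos(4*x))/(4); at x = 0 this is -4.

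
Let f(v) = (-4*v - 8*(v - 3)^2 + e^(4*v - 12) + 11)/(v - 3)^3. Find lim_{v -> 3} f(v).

32/3

Direct substitution gives 0/0.
Apply L'Hôpital: lim (-16*v + 4*e^(4*v - 12) + 44)/(3*(v - 3)^2), still 0/0.
Apply L'Hôpital: lim (16*e^(4*v - 12) - 16)/(6*v - 18), still 0/0.
After 3 applications of L'Hôpital's rule the quotient is (64*e^(4*v - 12))/(6); substituting v = 3 gives 32/3.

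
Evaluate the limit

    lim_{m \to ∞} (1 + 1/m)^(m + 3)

e

The base → 1 and the exponent → ∞: a 1^∞ form.
Take logarithms: (m + 3)·ln(1 + 1/m). Since ln(1+u) ~ u for small u, this behaves like (m)·(1/m) → 1.
So the limit is e^(1).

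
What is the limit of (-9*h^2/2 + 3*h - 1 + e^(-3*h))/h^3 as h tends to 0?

-9/2

Direct substitution gives 0/0.
Apply L'Hôpital: lim (-9*h + 3 - 3*e^(-3*h))/(3*h^2), still 0/0.
Apply L'Hôpital: lim (-9 + 9*e^(-3*h))/(6*h), still 0/0.
After 3 applications of L'Hôpital's rule the quotient is (-27*e^(-3*h))/(6); substituting h = 0 gives -9/2.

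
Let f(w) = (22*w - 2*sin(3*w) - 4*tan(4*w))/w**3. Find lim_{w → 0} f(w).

-229/3

Substitution gives 0/0; apply L'Hôpital's rule 3 times.
After differentiating numerator and denominator 3 times the quotient is (54*cos(3*w) - 1536*tan(4*w)^4 - 2048*tan(4*w)^2 - 512)/(6); at w = 0 this is -229/3.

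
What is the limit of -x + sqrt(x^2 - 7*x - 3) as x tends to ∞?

This has the form ∞ − ∞. Multiply and divide by the conjugate √(x^2 - 7*x - 3) + x.
That gives (-7x - 3) / (√(x^2 - 7*x - 3) + x).
Divide numerator and denominator by x: the limit is -7/(2·1) = -7/2.

-7/2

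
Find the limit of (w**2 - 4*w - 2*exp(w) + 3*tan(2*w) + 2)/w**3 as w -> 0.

Substitution gives 0/0 (the numerator vanishes to order 3).
Expand each term to order w^3: the coefficient of w^3 in 3·tan(2w) is 8 and in -2·e^(w) is -1/3.
Lower-order terms cancel with the polynomial part, so the numerator is (23/3)·w^3 + o(w^3), and the limit is (23/3)/(1) = 23/3.

23/3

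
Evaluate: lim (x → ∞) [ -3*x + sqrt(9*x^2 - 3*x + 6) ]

-1/2

An ∞ − ∞ form. Rationalising with the conjugate, the difference becomes (-3x + 6) / (√(9*x^2 - 3*x + 6) + 3x).
For large x the denominator behaves like 2·3x, so the quotient tends to -3/6 = -1/2.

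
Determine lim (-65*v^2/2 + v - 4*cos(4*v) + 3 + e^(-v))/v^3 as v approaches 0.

-1/6

Substitution gives 0/0 (the numerator vanishes to order 3).
Expand each term to order v^3: the coefficient of v^3 in e^(-v) is -1/6 and in -4·cos(4v) is 0.
Lower-order terms cancel with the polynomial part, so the numerator is (-1/6)·v^3 + o(v^3), and the limit is (-1/6)/(1) = -1/6.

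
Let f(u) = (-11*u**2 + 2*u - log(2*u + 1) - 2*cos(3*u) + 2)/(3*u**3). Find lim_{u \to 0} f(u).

Substitution gives 0/0 (the numerator vanishes to order 3).
Expand each term to order u^3: the coefficient of u^3 in −ln(1 + 2u) is -8/3 and in -2·cos(3u) is 0.
Lower-order terms cancel with the polynomial part, so the numerator is (-8/3)·u^3 + o(u^3), and the limit is (-8/3)/(3) = -8/9.

-8/9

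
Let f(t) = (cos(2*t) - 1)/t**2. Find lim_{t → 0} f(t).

-2

Direct substitution gives 0/0.
Apply L'Hôpital: lim (-2*sin(2*t))/(2*t), still 0/0.
After 2 applications of L'Hôpital's rule the quotient is (-4*cos(2*t))/(2); substituting t = 0 gives -2.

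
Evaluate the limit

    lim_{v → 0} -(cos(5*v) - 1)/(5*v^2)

Direct substitution gives 0/0.
Apply L'Hôpital: lim (-5*sin(5*v))/(-10*v), still 0/0.
After 2 applications of L'Hôpital's rule the quotient is (-25*cos(5*v))/(-10); substituting v = 0 gives 5/2.

5/2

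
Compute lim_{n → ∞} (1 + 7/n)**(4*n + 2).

Write it as [(1 + 7/n)^n]^(4) · (1 + 7/n)^(2). The bracketed term tends to e^(7) and the second factor to 1, so the limit is e^(28).

e^(28)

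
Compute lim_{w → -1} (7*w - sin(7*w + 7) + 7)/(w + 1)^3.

Direct substitution gives 0/0.
Apply L'Hôpital: lim (7 - 7*cos(7*w + 7))/(3*(w + 1)^2), still 0/0.
Apply L'Hôpital: lim (49*sin(7*w + 7))/(6*w + 6), still 0/0.
After 3 applications of L'Hôpital's rule the quotient is (343*cos(7*w + 7))/(6); substituting w = -1 gives 343/6.

343/6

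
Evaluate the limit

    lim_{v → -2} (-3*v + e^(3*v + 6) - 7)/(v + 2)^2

9/2

Direct substitution gives 0/0.
Apply L'Hôpital: lim (3*e^(3*v + 6) - 3)/(2*v + 4), still 0/0.
After 2 applications of L'Hôpital's rule the quotient is (9*e^(3*v + 6))/(2); substituting v = -2 gives 9/2.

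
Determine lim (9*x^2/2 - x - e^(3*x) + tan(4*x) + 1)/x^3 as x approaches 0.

Substitution gives 0/0 (the numerator vanishes to order 3).
Expand each term to order x^3: the coefficient of x^3 in −e^(3x) is -9/2 and in tan(4x) is 64/3.
Lower-order terms cancel with the polynomial part, so the numerator is (101/6)·x^3 + o(x^3), and the limit is (101/6)/(1) = 101/6.

101/6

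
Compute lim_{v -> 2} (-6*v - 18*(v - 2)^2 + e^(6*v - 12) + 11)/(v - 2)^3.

36

Direct substitution gives 0/0.
Apply L'Hôpital: lim (-36*v + 6*e^(6*v - 12) + 66)/(3*(v - 2)^2), still 0/0.
Apply L'Hôpital: lim (36*e^(6*v - 12) - 36)/(6*v - 12), still 0/0.
After 3 applications of L'Hôpital's rule the quotient is (216*e^(6*v - 12))/(6); substituting v = 2 gives 36.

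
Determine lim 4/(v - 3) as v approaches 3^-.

-∞

As v → 3⁻, (v - 3) → 0⁻, so (v - 3)^1 → 0⁻ and 4/(v - 3)^1 → -∞.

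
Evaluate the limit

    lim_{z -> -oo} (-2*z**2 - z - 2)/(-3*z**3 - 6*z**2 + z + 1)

0

The denominator has degree 3 and the numerator degree 2. Dividing numerator and denominator by z^3 sends every term to 0 except the leading denominator term, so the limit is 0.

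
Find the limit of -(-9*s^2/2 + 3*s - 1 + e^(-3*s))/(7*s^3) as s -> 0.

9/14

Direct substitution gives 0/0.
Apply L'Hôpital: lim (-9*s + 3 - 3*e^(-3*s))/(-21*s^2), still 0/0.
Apply L'Hôpital: lim (-9 + 9*e^(-3*s))/(-42*s), still 0/0.
After 3 applications of L'Hôpital's rule the quotient is (-27*e^(-3*s))/(-42); substituting s = 0 gives 9/14.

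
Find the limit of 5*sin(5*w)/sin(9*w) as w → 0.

25/9

Substitution gives 0/0.
Divide numerator and denominator by w: sin(5w)/w → 5 and sin(9w)/w → 9, so the limit is 5·5/9 = 25/9.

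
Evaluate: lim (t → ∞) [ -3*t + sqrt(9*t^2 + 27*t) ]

9/2

An ∞ − ∞ form. Rationalising with the conjugate, the difference becomes (27t) / (√(9*t^2 + 27*t) + 3t).
For large t the denominator behaves like 2·3t, so the quotient tends to 27/6 = 9/2.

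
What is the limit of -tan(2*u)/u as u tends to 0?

Substitution gives 0/0.
Since tan(θ)/θ → 1 as θ → 0, tan(2u)/(2u) → 1 and the limit is 2/(-1) = -2.

-2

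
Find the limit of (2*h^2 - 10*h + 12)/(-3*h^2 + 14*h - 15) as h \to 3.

-1/2

Since h = 3 makes numerator and denominator zero, (h - 3) divides both.
Cancelling it gives (2*h - 4)/(5 - 3*h); now plug in h = 3 to get -1/2.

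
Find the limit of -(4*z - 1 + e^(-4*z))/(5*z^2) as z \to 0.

Direct substitution gives 0/0.
Apply L'Hôpital: lim (4 - 4*e^(-4*z))/(-10*z), still 0/0.
After 2 applications of L'Hôpital's rule the quotient is (16*e^(-4*z))/(-10); substituting z = 0 gives -8/5.

-8/5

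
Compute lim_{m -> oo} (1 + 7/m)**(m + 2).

The base → 1 and the exponent → ∞: a 1^∞ form.
Take logarithms: (m + 2)·ln(1 + 7/m). Since ln(1+u) ~ u for small u, this behaves like (m)·(7/m) → 7.
So the limit is e^(7).

e^(7)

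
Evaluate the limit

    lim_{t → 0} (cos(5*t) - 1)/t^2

Direct substitution gives 0/0.
Apply L'Hôpital: lim (-5*sin(5*t))/(2*t), still 0/0.
After 2 applications of L'Hôpital's rule the quotient is (-25*cos(5*t))/(2); substituting t = 0 gives -25/2.

-25/2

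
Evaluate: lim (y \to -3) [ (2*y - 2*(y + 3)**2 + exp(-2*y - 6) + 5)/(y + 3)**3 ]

-4/3

Direct substitution gives 0/0.
Apply L'Hôpital: lim (-4*y - 2*e^(-2*y - 6) - 10)/(3*(y + 3)^2), still 0/0.
Apply L'Hôpital: lim (4*e^(-2*y - 6) - 4)/(6*y + 18), still 0/0.
After 3 applications of L'Hôpital's rule the quotient is (-8*e^(-2*y - 6))/(6); substituting y = -3 gives -4/3.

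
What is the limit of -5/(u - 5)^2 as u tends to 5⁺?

As u → 5⁺, (u - 5) → 0⁺, so (u - 5)^2 → 0⁺ and -5/(u - 5)^2 → -∞.

-∞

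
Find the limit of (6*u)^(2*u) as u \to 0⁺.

Base → 0⁺ and exponent → 0⁺: a 0^0 form.
Take logs: 2u·ln(6u). This is 0·(−∞); rewriting as ln(6u)/(1/(2u)) and applying L'Hôpital gives 0.
Hence the limit is e^0 = 1.

1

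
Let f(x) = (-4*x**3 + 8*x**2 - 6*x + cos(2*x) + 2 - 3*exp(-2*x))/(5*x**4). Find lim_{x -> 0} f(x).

-4/15

Substitution gives 0/0 (the numerator vanishes to order 4).
Expand each term to order x^4: the coefficient of x^4 in -3·e^(-2x) is -2 and in cos(2x) is 2/3.
Lower-order terms cancel with the polynomial part, so the numerator is (-4/3)·x^4 + o(x^4), and the limit is (-4/3)/(5) = -4/15.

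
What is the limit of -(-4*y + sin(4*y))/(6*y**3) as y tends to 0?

16/9

Direct substitution gives 0/0.
Apply L'Hôpital: lim (4*cos(4*y) - 4)/(-18*y^2), still 0/0.
Apply L'Hôpital: lim (-16*sin(4*y))/(-36*y), still 0/0.
After 3 applications of L'Hôpital's rule the quotient is (-64*cos(4*y))/(-36); substituting y = 0 gives 16/9.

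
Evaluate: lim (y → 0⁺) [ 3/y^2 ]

∞

As y → 0⁺, (y) → 0⁺, so (y)^2 → 0⁺ and 3/(y)^2 → ∞.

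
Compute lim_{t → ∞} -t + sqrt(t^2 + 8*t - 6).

This has the form ∞ − ∞. Multiply and divide by the conjugate √(t^2 + 8*t - 6) + t.
That gives (8t - 6) / (√(t^2 + 8*t - 6) + t).
Divide numerator and denominator by t: the limit is 8/(2·1) = 4.

4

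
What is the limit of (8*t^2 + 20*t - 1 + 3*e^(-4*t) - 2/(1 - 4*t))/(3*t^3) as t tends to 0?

Substitution gives 0/0; apply L'Hôpital's rule 3 times.
After differentiating numerator and denominator 3 times the quotient is (-192*e^(-4*t) - 768/(4*t - 1)^4)/(18); at t = 0 this is -160/3.

-160/3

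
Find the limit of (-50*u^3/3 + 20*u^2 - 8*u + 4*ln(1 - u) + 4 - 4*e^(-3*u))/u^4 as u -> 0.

Substitution gives 0/0 (the numerator vanishes to order 4).
Expand each term to order u^4: the coefficient of u^4 in 4·ln(1 - u) is -1 and in -4·e^(-3u) is -27/2.
Lower-order terms cancel with the polynomial part, so the numerator is (-29/2)·u^4 + o(u^4), and the limit is (-29/2)/(1) = -29/2.

-29/2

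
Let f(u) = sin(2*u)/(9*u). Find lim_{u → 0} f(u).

2/9

Substitution gives 0/0.
Write it as (2/9)·sin(2u)/(2u); since sin(θ)/θ → 1, the limit is 2/9.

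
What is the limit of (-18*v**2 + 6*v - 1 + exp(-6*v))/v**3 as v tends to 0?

Direct substitution gives 0/0.
Apply L'Hôpital: lim (-36*v + 6 - 6*e^(-6*v))/(3*v^2), still 0/0.
Apply L'Hôpital: lim (-36 + 36*e^(-6*v))/(6*v), still 0/0.
After 3 applications of L'Hôpital's rule the quotient is (-216*e^(-6*v))/(6); substituting v = 0 gives -36.

-36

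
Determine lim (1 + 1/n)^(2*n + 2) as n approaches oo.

e^(2)

Write it as [(1 + 1/n)^n]^(2) · (1 + 1/n)^(2). The bracketed term tends to e^(1) and the second factor to 1, so the limit is e^(2).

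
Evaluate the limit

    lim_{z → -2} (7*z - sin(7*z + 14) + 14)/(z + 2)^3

343/6

Direct substitution gives 0/0.
Apply L'Hôpital: lim (7 - 7*cos(7*z + 14))/(3*(z + 2)^2), still 0/0.
Apply L'Hôpital: lim (49*sin(7*z + 14))/(6*z + 12), still 0/0.
After 3 applications of L'Hôpital's rule the quotient is (343*cos(7*z + 14))/(6); substituting z = -2 gives 343/6.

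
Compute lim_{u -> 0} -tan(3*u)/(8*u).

-3/8

Substitution gives 0/0.
Since tan(θ)/θ → 1 as θ → 0, tan(3u)/(3u) → 1 and the limit is 3/(-8) = -3/8.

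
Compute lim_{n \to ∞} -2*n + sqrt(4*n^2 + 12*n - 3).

This has the form ∞ − ∞. Multiply and divide by the conjugate √(4*n^2 + 12*n - 3) + 2n.
That gives (12n - 3) / (√(4*n^2 + 12*n - 3) + 2n).
Divide numerator and denominator by n: the limit is 12/(2·2) = 3.

3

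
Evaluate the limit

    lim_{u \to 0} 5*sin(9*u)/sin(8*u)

45/8

Substitution gives 0/0.
Divide numerator and denominator by u: sin(9u)/u → 9 and sin(8u)/u → 8, so the limit is 5·9/8 = 45/8.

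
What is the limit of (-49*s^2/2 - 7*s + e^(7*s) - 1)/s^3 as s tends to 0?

343/6

Direct substitution gives 0/0.
Apply L'Hôpital: lim (-49*s + 7*e^(7*s) - 7)/(3*s^2), still 0/0.
Apply L'Hôpital: lim (49*e^(7*s) - 49)/(6*s), still 0/0.
After 3 applications of L'Hôpital's rule the quotient is (343*e^(7*s))/(6); substituting s = 0 gives 343/6.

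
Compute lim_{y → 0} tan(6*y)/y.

Substitution gives 0/0.
Since tan(u)/u → 1 as u → 0, tan(6y)/(6y) → 1 and the limit is 6.

6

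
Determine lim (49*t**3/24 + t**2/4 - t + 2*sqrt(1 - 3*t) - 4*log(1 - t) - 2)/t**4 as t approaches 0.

Substitution gives 0/0; apply L'Hôpital's rule 4 times.
After differentiating numerator and denominator 4 times the quotient is (24/(t - 1)^4 - 1215/(8*(1 - 3*t)^(7/2)))/(24); at t = 0 this is -341/64.

-341/64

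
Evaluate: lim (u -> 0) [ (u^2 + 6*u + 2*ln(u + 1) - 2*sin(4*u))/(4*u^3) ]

11/2

Substitution gives 0/0 (the numerator vanishes to order 3).
Expand each term to order u^3: the coefficient of u^3 in 2·ln(1 + u) is 2/3 and in -2·sin(4u) is 64/3.
Lower-order terms cancel with the polynomial part, so the numerator is (22)·u^3 + o(u^3), and the limit is (22)/(4) = 11/2.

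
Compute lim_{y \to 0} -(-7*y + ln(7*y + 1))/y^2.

49/2

Direct substitution gives 0/0.
Apply L'Hôpital: lim (-7 + 7/(7*y + 1))/(-2*y), still 0/0.
After 2 applications of L'Hôpital's rule the quotient is (-49/(7*y + 1)^2)/(-2); substituting y = 0 gives 49/2.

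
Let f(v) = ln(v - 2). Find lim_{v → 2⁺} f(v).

As v → 2⁺, v - 2 → 0⁺ and ln(v - 2) → −∞.
Multiplying by 1 gives -∞.

-∞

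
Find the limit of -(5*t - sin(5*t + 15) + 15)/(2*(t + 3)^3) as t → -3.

Direct substitution gives 0/0.
Apply L'Hôpital: lim (5 - 5*cos(5*t + 15))/(-6*(t + 3)^2), still 0/0.
Apply L'Hôpital: lim (25*sin(5*t + 15))/(-12*t - 36), still 0/0.
After 3 applications of L'Hôpital's rule the quotient is (125*cos(5*t + 15))/(-12); substituting t = -3 gives -125/12.

-125/12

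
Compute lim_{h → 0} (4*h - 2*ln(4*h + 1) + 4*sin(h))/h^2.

Substitution gives 0/0; apply L'Hôpital's rule 2 times.
After differentiating numerator and denominator 2 times the quotient is (-4*sin(h) + 32/(4*h + 1)^2)/(2); at h = 0 this is 16.

16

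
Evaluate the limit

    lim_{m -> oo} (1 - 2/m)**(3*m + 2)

e^(-6)

Write it as [(1 - 2/m)^m]^(3) · (1 - 2/m)^(2). The bracketed term tends to e^(-2) and the second factor to 1, so the limit is e^(-6).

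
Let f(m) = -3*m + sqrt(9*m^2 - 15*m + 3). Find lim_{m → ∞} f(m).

An ∞ − ∞ form. Rationalising with the conjugate, the difference becomes (-15m + 3) / (√(9*m^2 - 15*m + 3) + 3m).
For large m the denominator behaves like 2·3m, so the quotient tends to -15/6 = -5/2.

-5/2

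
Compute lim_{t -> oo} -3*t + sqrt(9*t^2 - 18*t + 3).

This has the form ∞ − ∞. Multiply and divide by the conjugate √(9*t^2 - 18*t + 3) + 3t.
That gives (-18t + 3) / (√(9*t^2 - 18*t + 3) + 3t).
Divide numerator and denominator by t: the limit is -18/(2·3) = -3.

-3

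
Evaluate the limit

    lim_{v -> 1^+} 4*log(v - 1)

-∞

As v → 1⁺, v - 1 → 0⁺ and ln(v - 1) → −∞.
Multiplying by 4 gives -∞.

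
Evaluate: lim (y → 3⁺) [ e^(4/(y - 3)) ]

∞

As y → 3⁺, 4/(y - 3) → +∞, so e^(4/(y - 3)) → ∞.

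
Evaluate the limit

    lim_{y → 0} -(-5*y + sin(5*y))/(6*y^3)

125/36

Direct substitution gives 0/0.
Apply L'Hôpital: lim (5*cos(5*y) - 5)/(-18*y^2), still 0/0.
Apply L'Hôpital: lim (-25*sin(5*y))/(-36*y), still 0/0.
After 3 applications of L'Hôpital's rule the quotient is (-125*cos(5*y))/(-36); substituting y = 0 gives 125/36.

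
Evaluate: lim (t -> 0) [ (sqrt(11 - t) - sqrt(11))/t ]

Substitution gives 0/0. Multiply numerator and denominator by the conjugate √(11 - t) + √11.
The numerator becomes (11 - t) − 11 = -t, so the expression simplifies to -1/(√(11 - t) + √11).
Letting t → 0 gives -1/(2√11) = -√(11)/22.

-√(11)/22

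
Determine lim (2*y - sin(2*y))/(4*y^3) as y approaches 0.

1/3

Direct substitution gives 0/0.
Apply L'Hôpital: lim (2 - 2*cos(2*y))/(12*y^2), still 0/0.
Apply L'Hôpital: lim (4*sin(2*y))/(24*y), still 0/0.
After 3 applications of L'Hôpital's rule the quotient is (8*cos(2*y))/(24); substituting y = 0 gives 1/3.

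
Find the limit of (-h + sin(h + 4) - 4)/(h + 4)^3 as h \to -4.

Direct substitution gives 0/0.
Apply L'Hôpital: lim (cos(h + 4) - 1)/(3*(h + 4)^2), still 0/0.
Apply L'Hôpital: lim (-sin(h + 4))/(6*h + 24), still 0/0.
After 3 applications of L'Hôpital's rule the quotient is (-cos(h + 4))/(6); substituting h = -4 gives -1/6.

-1/6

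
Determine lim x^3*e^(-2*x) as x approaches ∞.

0

Write as x^3/e^{2x}, an ∞/∞ form.
Exponential growth dominates any polynomial, so repeated L'Hôpital (or the standard result) gives 0.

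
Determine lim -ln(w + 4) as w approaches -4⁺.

As w → -4⁺, w + 4 → 0⁺ and ln(w + 4) → −∞.
Multiplying by -1 gives ∞.

∞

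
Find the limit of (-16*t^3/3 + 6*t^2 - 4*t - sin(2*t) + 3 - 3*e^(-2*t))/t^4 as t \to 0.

-2

Substitution gives 0/0 (the numerator vanishes to order 4).
Expand each term to order t^4: the coefficient of t^4 in −sin(2t) is 0 and in -3·e^(-2t) is -2.
Lower-order terms cancel with the polynomial part, so the numerator is (-2)·t^4 + o(t^4), and the limit is (-2)/(1) = -2.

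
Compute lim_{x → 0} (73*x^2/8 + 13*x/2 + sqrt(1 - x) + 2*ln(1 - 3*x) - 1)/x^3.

-289/16

Substitution gives 0/0; apply L'Hôpital's rule 3 times.
After differentiating numerator and denominator 3 times the quotient is (108/(3*x - 1)^3 - 3/(8*(1 - x)^(5/2)))/(6); at x = 0 this is -289/16.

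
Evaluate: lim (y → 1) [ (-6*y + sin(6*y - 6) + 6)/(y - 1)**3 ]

-36

Direct substitution gives 0/0.
Apply L'Hôpital: lim (6*cos(6*y - 6) - 6)/(3*(y - 1)^2), still 0/0.
Apply L'Hôpital: lim (-36*sin(6*y - 6))/(6*y - 6), still 0/0.
After 3 applications of L'Hôpital's rule the quotient is (-216*cos(6*y - 6))/(6); substituting y = 1 gives -36.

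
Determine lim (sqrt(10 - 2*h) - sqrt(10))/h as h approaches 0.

Substitution gives 0/0. Multiply numerator and denominator by the conjugate √(10 - 2h) + √10.
The numerator becomes (10 - 2h) − 10 = -2h, so the expression simplifies to -2/(√(10 - 2h) + √10).
Letting h → 0 gives -2/(2√10) = -√(10)/10.

-√(10)/10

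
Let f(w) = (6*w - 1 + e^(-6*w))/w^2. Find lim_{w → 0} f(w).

18

Direct substitution gives 0/0.
Apply L'Hôpital: lim (6 - 6*e^(-6*w))/(2*w), still 0/0.
After 2 applications of L'Hôpital's rule the quotient is (36*e^(-6*w))/(2); substituting w = 0 gives 18.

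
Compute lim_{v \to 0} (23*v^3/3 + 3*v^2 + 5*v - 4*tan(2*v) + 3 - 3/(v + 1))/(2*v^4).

Substitution gives 0/0 (the numerator vanishes to order 4).
Expand each term to order v^4: the coefficient of v^4 in -4·tan(2v) is 0 and in -3·1/(1 + v) is -3.
Lower-order terms cancel with the polynomial part, so the numerator is (-3)·v^4 + o(v^4), and the limit is (-3)/(2) = -3/2.

-3/2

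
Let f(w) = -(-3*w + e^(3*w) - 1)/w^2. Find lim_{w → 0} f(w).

Direct substitution gives 0/0.
Apply L'Hôpital: lim (3*e^(3*w) - 3)/(-2*w), still 0/0.
After 2 applications of L'Hôpital's rule the quotient is (9*e^(3*w))/(-2); substituting w = 0 gives -9/2.

-9/2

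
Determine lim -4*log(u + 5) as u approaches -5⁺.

∞

As u → -5⁺, u + 5 → 0⁺ and ln(u + 5) → −∞.
Multiplying by -4 gives ∞.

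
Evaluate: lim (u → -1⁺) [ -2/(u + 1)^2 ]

As u → -1⁺, (u + 1) → 0⁺, so (u + 1)^2 → 0⁺ and -2/(u + 1)^2 → -∞.

-∞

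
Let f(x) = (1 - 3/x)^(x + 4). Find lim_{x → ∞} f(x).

e^(-3)

The base → 1 and the exponent → ∞: a 1^∞ form.
Take logarithms: (x + 4)·ln(1 - 3/x). Since ln(1+u) ~ u for small u, this behaves like (x)·(-3/x) → -3.
So the limit is e^(-3).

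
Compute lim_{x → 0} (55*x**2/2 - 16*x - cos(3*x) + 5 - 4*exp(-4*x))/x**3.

128/3

Substitution gives 0/0; apply L'Hôpital's rule 3 times.
After differentiating numerator and denominator 3 times the quotient is (-27*sin(3*x) + 256*e^(-4*x))/(6); at x = 0 this is 128/3.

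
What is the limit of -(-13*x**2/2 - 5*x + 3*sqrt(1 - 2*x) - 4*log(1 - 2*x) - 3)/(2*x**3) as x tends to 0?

-55/12

Substitution gives 0/0 (the numerator vanishes to order 3).
Expand each term to order x^3: the coefficient of x^3 in -4·ln(1 - 2x) is 32/3 and in 3·√(1 - 2x) is -3/2.
Lower-order terms cancel with the polynomial part, so the numerator is (55/6)·x^3 + o(x^3), and the limit is (55/6)/(-2) = -55/12.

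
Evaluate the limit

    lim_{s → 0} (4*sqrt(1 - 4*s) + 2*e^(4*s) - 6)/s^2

Substitution gives 0/0 (the numerator vanishes to order 2).
Expand each term to order s^2: the coefficient of s^2 in 4·√(1 - 4s) is -8 and in 2·e^(4s) is 16.
Lower-order terms cancel with the polynomial part, so the numerator is (8)·s^2 + o(s^2), and the limit is (8)/(1) = 8.

8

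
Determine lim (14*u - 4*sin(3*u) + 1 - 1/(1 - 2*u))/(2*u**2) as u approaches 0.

Substitution gives 0/0; apply L'Hôpital's rule 2 times.
After differentiating numerator and denominator 2 times the quotient is (36*sin(3*u) + 8/(2*u - 1)^3)/(4); at u = 0 this is -2.

-2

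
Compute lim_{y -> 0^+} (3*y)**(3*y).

1

Base → 0⁺ and exponent → 0⁺: a 0^0 form.
Take logs: 3y·ln(3y). This is 0·(−∞); rewriting as ln(3y)/(1/(3y)) and applying L'Hôpital gives 0.
Hence the limit is e^0 = 1.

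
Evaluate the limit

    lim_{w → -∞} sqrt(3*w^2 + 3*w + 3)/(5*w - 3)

-√(3)/5

For large |w|, √(3*w^2 + 3*w + 3) ≈ √3·|w| and the denominator ≈ 5w.
Since w → −∞, |w| = −w, giving −√3/(5) = -√(3)/5.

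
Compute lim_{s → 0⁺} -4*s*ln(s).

0

This is a 0·(−∞) form. Rewrite as -4·ln(s) / s^(−1) and apply L'Hôpital:
the derivative quotient is -4·(1/s) / (−1·s^(−2)) = (4/1)·s^1 → 0.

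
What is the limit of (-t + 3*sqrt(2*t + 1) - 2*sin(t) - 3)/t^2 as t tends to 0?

Substitution gives 0/0 (the numerator vanishes to order 2).
Expand each term to order t^2: the coefficient of t^2 in -2·sin(t) is 0 and in 3·√(1 + 2t) is -3/2.
Lower-order terms cancel with the polynomial part, so the numerator is (-3/2)·t^2 + o(t^2), and the limit is (-3/2)/(1) = -3/2.

-3/2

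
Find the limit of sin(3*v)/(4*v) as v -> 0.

3/4

Substitution gives 0/0.
Write it as (3/4)·sin(3v)/(3v); since sin(u)/u → 1, the limit is 3/4.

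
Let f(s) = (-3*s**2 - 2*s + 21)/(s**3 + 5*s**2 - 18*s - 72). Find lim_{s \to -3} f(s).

Since s = -3 makes numerator and denominator zero, (s + 3) divides both.
Cancelling it gives (7 - 3*s)/(s^2 + 2*s - 24); now plug in s = -3 to get -16/21.

-16/21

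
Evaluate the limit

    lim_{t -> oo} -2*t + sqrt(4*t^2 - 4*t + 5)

An ∞ − ∞ form. Rationalising with the conjugate, the difference becomes (-4t + 5) / (√(4*t^2 - 4*t + 5) + 2t).
For large t the denominator behaves like 2·2t, so the quotient tends to -4/4 = -1.

-1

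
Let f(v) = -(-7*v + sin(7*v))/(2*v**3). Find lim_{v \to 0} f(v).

Direct substitution gives 0/0.
Apply L'Hôpital: lim (7*cos(7*v) - 7)/(-6*v^2), still 0/0.
Apply L'Hôpital: lim (-49*sin(7*v))/(-12*v), still 0/0.
After 3 applications of L'Hôpital's rule the quotient is (-343*cos(7*v))/(-12); substituting v = 0 gives 343/12.

343/12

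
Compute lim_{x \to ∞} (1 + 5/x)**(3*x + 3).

Let L be the limit and take ln: ln L = lim (3x + 3)·ln(1 + 5/x) = lim (3x + 3)·(5/x + O(1/x²)) = 15.
Hence L = e^(15).

e^(15)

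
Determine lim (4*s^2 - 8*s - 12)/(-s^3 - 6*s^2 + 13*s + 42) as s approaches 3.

-8/25

At s = 3 both the top and bottom vanish — a removable singularity. Factoring out (s - 3) from each leaves (4*s + 4)/(-s^2 - 9*s - 14), which at s = 3 equals -8/25.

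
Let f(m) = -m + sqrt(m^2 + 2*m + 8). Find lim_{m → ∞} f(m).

1

An ∞ − ∞ form. Rationalising with the conjugate, the difference becomes (2m + 8) / (√(m^2 + 2*m + 8) + m).
For large m the denominator behaves like 2·m, so the quotient tends to 2/2 = 1.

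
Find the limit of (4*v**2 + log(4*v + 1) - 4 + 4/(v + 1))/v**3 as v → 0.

Substitution gives 0/0; apply L'Hôpital's rule 3 times.
After differentiating numerator and denominator 3 times the quotient is (128/(4*v + 1)^3 - 24/(v + 1)^4)/(6); at v = 0 this is 52/3.

52/3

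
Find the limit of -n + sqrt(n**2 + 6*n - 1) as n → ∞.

This has the form ∞ − ∞. Multiply and divide by the conjugate √(n^2 + 6*n - 1) + n.
That gives (6n - 1) / (√(n^2 + 6*n - 1) + n).
Divide numerator and denominator by n: the limit is 6/(2·1) = 3.

3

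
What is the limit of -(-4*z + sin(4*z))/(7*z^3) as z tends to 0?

Direct substitution gives 0/0.
Apply L'Hôpital: lim (4*cos(4*z) - 4)/(-21*z^2), still 0/0.
Apply L'Hôpital: lim (-16*sin(4*z))/(-42*z), still 0/0.
After 3 applications of L'Hôpital's rule the quotient is (-64*cos(4*z))/(-42); substituting z = 0 gives 32/21.

32/21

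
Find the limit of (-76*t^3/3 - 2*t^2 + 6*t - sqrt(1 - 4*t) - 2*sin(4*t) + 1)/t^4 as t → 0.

10

Substitution gives 0/0; apply L'Hôpital's rule 4 times.
After differentiating numerator and denominator 4 times the quotient is (-512*sin(4*t) + 240/(1 - 4*t)^(7/2))/(24); at t = 0 this is 10.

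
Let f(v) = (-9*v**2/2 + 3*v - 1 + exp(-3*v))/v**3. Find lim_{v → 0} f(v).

Direct substitution gives 0/0.
Apply L'Hôpital: lim (-9*v + 3 - 3*e^(-3*v))/(3*v^2), still 0/0.
Apply L'Hôpital: lim (-9 + 9*e^(-3*v))/(6*v), still 0/0.
After 3 applications of L'Hôpital's rule the quotient is (-27*e^(-3*v))/(6); substituting v = 0 gives -9/2.

-9/2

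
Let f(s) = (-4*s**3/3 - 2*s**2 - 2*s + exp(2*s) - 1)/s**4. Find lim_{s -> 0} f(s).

Direct substitution gives 0/0.
Apply L'Hôpital: lim (-4*s^2 - 4*s + 2*e^(2*s) - 2)/(4*s^3), still 0/0.
Apply L'Hôpital: lim (-8*s + 4*e^(2*s) - 4)/(12*s^2), still 0/0.
Apply L'Hôpital: lim (8*e^(2*s) - 8)/(24*s), still 0/0.
After 4 applications of L'Hôpital's rule the quotient is (16*e^(2*s))/(24); substituting s = 0 gives 2/3.

2/3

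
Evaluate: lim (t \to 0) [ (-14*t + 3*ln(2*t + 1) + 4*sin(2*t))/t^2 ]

-6

Substitution gives 0/0; apply L'Hôpital's rule 2 times.
After differentiating numerator and denominator 2 times the quotient is (-16*sin(2*t) - 12/(2*t + 1)^2)/(2); at t = 0 this is -6.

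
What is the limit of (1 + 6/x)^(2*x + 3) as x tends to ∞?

e^(12)

Let L be the limit and take ln: ln L = lim (2x + 3)·ln(1 + 6/x) = lim (2x + 3)·(6/x + O(1/x²)) = 12.
Hence L = e^(12).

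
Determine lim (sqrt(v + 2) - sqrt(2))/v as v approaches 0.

A 0/0 form; rationalise with √(2 + v) + √2. This collapses the numerator to v, leaving 1/(√(2 + v) + √2) → 1/(2√2) = √(2)/4.

√(2)/4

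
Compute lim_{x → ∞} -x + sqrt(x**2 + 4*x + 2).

2

An ∞ − ∞ form. Rationalising with the conjugate, the difference becomes (4x + 2) / (√(x^2 + 4*x + 2) + x).
For large x the denominator behaves like 2·x, so the quotient tends to 4/2 = 2.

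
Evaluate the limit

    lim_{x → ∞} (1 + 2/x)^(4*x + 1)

The base → 1 and the exponent → ∞: a 1^∞ form.
Take logarithms: (4x + 1)·ln(1 + 2/x). Since ln(1+u) ~ u for small u, this behaves like (4x)·(2/x) → 8.
So the limit is e^(8).

e^(8)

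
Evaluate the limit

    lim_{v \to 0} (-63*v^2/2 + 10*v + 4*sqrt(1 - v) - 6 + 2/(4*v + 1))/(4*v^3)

-513/16

Substitution gives 0/0 (the numerator vanishes to order 3).
Expand each term to order v^3: the coefficient of v^3 in 4·√(1 - v) is -1/4 and in 2·1/(1 + 4v) is -128.
Lower-order terms cancel with the polynomial part, so the numerator is (-513/4)·v^3 + o(v^3), and the limit is (-513/4)/(4) = -513/16.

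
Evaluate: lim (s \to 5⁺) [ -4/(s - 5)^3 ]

As s → 5⁺, (s - 5) → 0⁺, so (s - 5)^3 → 0⁺ and -4/(s - 5)^3 → -∞.

-∞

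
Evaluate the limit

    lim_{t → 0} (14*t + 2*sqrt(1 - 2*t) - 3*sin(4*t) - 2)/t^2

Substitution gives 0/0 (the numerator vanishes to order 2).
Expand each term to order t^2: the coefficient of t^2 in 2·√(1 - 2t) is -1 and in -3·sin(4t) is 0.
Lower-order terms cancel with the polynomial part, so the numerator is (-1)·t^2 + o(t^2), and the limit is (-1)/(1) = -1.

-1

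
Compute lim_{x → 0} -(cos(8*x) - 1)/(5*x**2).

Direct substitution gives 0/0.
Apply L'Hôpital: lim (-8*sin(8*x))/(-10*x), still 0/0.
After 2 applications of L'Hôpital's rule the quotient is (-64*cos(8*x))/(-10); substituting x = 0 gives 32/5.

32/5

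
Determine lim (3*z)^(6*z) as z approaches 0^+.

1

Base → 0⁺ and exponent → 0⁺: a 0^0 form.
Take logs: 6z·ln(3z). This is 0·(−∞); rewriting as ln(3z)/(1/(6z)) and applying L'Hôpital gives 0.
Hence the limit is e^0 = 1.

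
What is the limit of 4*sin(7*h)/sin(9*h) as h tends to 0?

Substitution gives 0/0.
Divide numerator and denominator by h: sin(7h)/h → 7 and sin(9h)/h → 9, so the limit is 4·7/9 = 28/9.

28/9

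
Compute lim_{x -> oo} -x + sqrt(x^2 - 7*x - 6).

This has the form ∞ − ∞. Multiply and divide by the conjugate √(x^2 - 7*x - 6) + x.
That gives (-7x - 6) / (√(x^2 - 7*x - 6) + x).
Divide numerator and denominator by x: the limit is -7/(2·1) = -7/2.

-7/2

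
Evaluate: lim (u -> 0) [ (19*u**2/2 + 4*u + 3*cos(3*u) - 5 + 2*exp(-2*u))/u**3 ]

Substitution gives 0/0 (the numerator vanishes to order 3).
Expand each term to order u^3: the coefficient of u^3 in 2·e^(-2u) is -8/3 and in 3·cos(3u) is 0.
Lower-order terms cancel with the polynomial part, so the numerator is (-8/3)·u^3 + o(u^3), and the limit is (-8/3)/(1) = -8/3.

-8/3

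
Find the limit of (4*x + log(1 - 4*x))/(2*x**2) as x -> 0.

-4

Direct substitution gives 0/0.
Apply L'Hôpital: lim (4 - 4/(1 - 4*x))/(4*x), still 0/0.
After 2 applications of L'Hôpital's rule the quotient is (-16/(1 - 4*x)^2)/(4); substituting x = 0 gives -4.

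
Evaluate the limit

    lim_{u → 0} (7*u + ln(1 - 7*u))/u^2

Direct substitution gives 0/0.
Apply L'Hôpital: lim (7 - 7/(1 - 7*u))/(2*u), still 0/0.
After 2 applications of L'Hôpital's rule the quotient is (-49/(1 - 7*u)^2)/(2); substituting u = 0 gives -49/2.

-49/2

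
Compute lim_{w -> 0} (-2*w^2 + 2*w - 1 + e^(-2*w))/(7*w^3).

Direct substitution gives 0/0.
Apply L'Hôpital: lim (-4*w + 2 - 2*e^(-2*w))/(21*w^2), still 0/0.
Apply L'Hôpital: lim (-4 + 4*e^(-2*w))/(42*w), still 0/0.
After 3 applications of L'Hôpital's rule the quotient is (-8*e^(-2*w))/(42); substituting w = 0 gives -4/21.

-4/21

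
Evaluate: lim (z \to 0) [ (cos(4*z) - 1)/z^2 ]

-8

Direct substitution gives 0/0.
Apply L'Hôpital: lim (-4*sin(4*z))/(2*z), still 0/0.
After 2 applications of L'Hôpital's rule the quotient is (-16*cos(4*z))/(2); substituting z = 0 gives -8.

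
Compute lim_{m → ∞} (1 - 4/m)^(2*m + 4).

e^(-8)

Let L be the limit and take ln: ln L = lim (2m + 4)·ln(1 - 4/m) = lim (2m + 4)·(-4/m + O(1/m²)) = -8.
Hence L = e^(-8).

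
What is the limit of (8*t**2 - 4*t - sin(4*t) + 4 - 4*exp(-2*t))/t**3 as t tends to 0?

16

Substitution gives 0/0 (the numerator vanishes to order 3).
Expand each term to order t^3: the coefficient of t^3 in -4·e^(-2t) is 16/3 and in −sin(4t) is 32/3.
Lower-order terms cancel with the polynomial part, so the numerator is (16)·t^3 + o(t^3), and the limit is (16)/(1) = 16.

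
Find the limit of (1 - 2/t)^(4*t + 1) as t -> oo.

e^(-8)

Write it as [(1 - 2/t)^t]^(4) · (1 - 2/t)^(1). The bracketed term tends to e^(-2) and the second factor to 1, so the limit is e^(-8).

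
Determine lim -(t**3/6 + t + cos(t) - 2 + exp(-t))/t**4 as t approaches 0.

Substitution gives 0/0; apply L'Hôpital's rule 4 times.
After differentiating numerator and denominator 4 times the quotient is (cos(t) + e^(-t))/(-24); at t = 0 this is -1/12.

-1/12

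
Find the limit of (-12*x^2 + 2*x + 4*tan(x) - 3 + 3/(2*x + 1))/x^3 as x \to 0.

-68/3

Substitution gives 0/0 (the numerator vanishes to order 3).
Expand each term to order x^3: the coefficient of x^3 in 4·tan(x) is 4/3 and in 3·1/(1 + 2x) is -24.
Lower-order terms cancel with the polynomial part, so the numerator is (-68/3)·x^3 + o(x^3), and the limit is (-68/3)/(1) = -68/3.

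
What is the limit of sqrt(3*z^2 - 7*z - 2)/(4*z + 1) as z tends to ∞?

√(3)/4

For large |z|, √(3*z^2 - 7*z - 2) ≈ √3·|z| and the denominator ≈ 4z.
Since z → +∞, |z| = z, giving √3/(4) = √(3)/4.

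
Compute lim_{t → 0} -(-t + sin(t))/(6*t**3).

Direct substitution gives 0/0.
Apply L'Hôpital: lim (cos(t) - 1)/(-18*t^2), still 0/0.
Apply L'Hôpital: lim (-sin(t))/(-36*t), still 0/0.
After 3 applications of L'Hôpital's rule the quotient is (-cos(t))/(-36); substituting t = 0 gives 1/36.

1/36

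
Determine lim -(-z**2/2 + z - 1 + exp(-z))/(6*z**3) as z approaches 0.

1/36

Direct substitution gives 0/0.
Apply L'Hôpital: lim (-z + 1 - e^(-z))/(-18*z^2), still 0/0.
Apply L'Hôpital: lim (-1 + e^(-z))/(-36*z), still 0/0.
After 3 applications of L'Hôpital's rule the quotient is (-e^(-z))/(-36); substituting z = 0 gives 1/36.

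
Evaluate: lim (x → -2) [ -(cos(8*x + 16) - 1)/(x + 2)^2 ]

32

Direct substitution gives 0/0.
Apply L'Hôpital: lim (-8*sin(8*x + 16))/(-2*x - 4), still 0/0.
After 2 applications of L'Hôpital's rule the quotient is (-64*cos(8*x + 16))/(-2); substituting x = -2 gives 32.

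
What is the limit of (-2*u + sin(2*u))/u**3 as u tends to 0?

Direct substitution gives 0/0.
Apply L'Hôpital: lim (2*cos(2*u) - 2)/(3*u^2), still 0/0.
Apply L'Hôpital: lim (-4*sin(2*u))/(6*u), still 0/0.
After 3 applications of L'Hôpital's rule the quotient is (-8*cos(2*u))/(6); substituting u = 0 gives -4/3.

-4/3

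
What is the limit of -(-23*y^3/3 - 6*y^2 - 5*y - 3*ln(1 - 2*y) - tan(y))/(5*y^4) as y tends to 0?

-12/5

Substitution gives 0/0; apply L'Hôpital's rule 4 times.
After differentiating numerator and denominator 4 times the quotient is (8*tan(y)/cos(y)^2 - 24*tan(y)/cos(y)^4 + 288/(2*y - 1)^4)/(-120); at y = 0 this is -12/5.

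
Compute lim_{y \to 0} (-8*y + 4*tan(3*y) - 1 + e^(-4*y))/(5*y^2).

Substitution gives 0/0 (the numerator vanishes to order 2).
Expand each term to order y^2: the coefficient of y^2 in e^(-4y) is 8 and in 4·tan(3y) is 0.
Lower-order terms cancel with the polynomial part, so the numerator is (8)·y^2 + o(y^2), and the limit is (8)/(5) = 8/5.

8/5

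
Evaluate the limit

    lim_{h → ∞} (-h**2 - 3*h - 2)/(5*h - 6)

The numerator has higher degree (2 > 1); the quotient behaves like (-1/(5))·h^1 for large |h|.
As h → +∞ this diverges to -∞.

-∞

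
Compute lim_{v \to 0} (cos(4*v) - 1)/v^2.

Direct substitution gives 0/0.
Apply L'Hôpital: lim (-4*sin(4*v))/(2*v), still 0/0.
After 2 applications of L'Hôpital's rule the quotient is (-16*cos(4*v))/(2); substituting v = 0 gives -8.

-8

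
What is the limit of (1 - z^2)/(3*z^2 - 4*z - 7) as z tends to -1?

-1/5

Since z = -1 makes numerator and denominator zero, (z + 1) divides both.
Cancelling it gives (1 - z)/(3*z - 7); now plug in z = -1 to get -1/5.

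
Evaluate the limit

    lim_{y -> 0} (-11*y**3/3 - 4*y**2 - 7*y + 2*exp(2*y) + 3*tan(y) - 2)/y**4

4/3

Substitution gives 0/0; apply L'Hôpital's rule 4 times.
After differentiating numerator and denominator 4 times the quotient is (32*e^(2*y) + 72*tan(y)^5 + 120*tan(y)^3 + 48*tan(y))/(24); at y = 0 this is 4/3.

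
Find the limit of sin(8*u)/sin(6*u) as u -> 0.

4/3

Substitution gives 0/0.
Divide numerator and denominator by u: sin(8u)/u → 8 and sin(6u)/u → 6, so the limit is 1·8/6 = 4/3.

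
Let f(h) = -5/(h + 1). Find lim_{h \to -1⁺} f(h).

As h → -1⁺, (h + 1) → 0⁺, so (h + 1)^1 → 0⁺ and -5/(h + 1)^1 → -∞.

-∞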